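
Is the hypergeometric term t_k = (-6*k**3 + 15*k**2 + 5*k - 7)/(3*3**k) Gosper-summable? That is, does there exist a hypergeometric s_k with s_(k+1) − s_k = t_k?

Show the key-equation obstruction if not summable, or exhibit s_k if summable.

Compute t_(k+1)/t_k: get (6*k**3 + 3*k**2 - 17*k - 7)/(3*(6*k**3 - 15*k**2 - 5*k + 7)).
Gosper form: A/B · C(k+1)/C(k) with A=1/3, B=1, C=k**3 - 5*k**2/2 - 5*k/6 + 7/6.
Solve (1/3)·f(k+1) − (1)·f(k) = k**3 - 5*k**2/2 - 5*k/6 + 7/6.
deg f ≤ 3 (via 0,0,3).
Coefficient equations give f(k) = -(3*k**3 - 3*k**2 - k + 3)/2.
Get s_k = R·t_k = (3*k**3 - 3*k**2 - k + 3)/3**k with R(k) = B(k−1)f(k)/C(k) = -3*(3*k**3 - 3*k**2 - k + 3)/(6*k**3 - 15*k**2 - 5*k + 7).
s_(k+1) − s_k = (-6*k**3 + 15*k**2 + 5*k - 7)/(3*3**k) = t_k.

Yes. s_k = (3*k**3 - 3*k**2 - k + 3)/3**k.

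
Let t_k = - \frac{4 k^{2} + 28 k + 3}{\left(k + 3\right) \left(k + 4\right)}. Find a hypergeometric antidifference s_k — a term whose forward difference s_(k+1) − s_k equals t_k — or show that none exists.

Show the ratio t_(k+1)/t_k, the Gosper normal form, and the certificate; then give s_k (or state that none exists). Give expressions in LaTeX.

Compute t_(k+1)/t_k: get (k + 3)*(28*k + 4*(k + 1)**2 + 31)/((k + 5)*(4*k**2 + 28*k + 3)).
Normal form (A,B,C) = (k + 3, k + 5, k**2 + 7*k + 3/4).
Set up (k + 3)·f(k+1) − (k + 4)·f(k) − (k**2 + 7*k + 3/4) = 0.
d = 2 from the (1,1,2) case.
Match coefficients ⇒ f(k) = k*(4*k - 3)/4.
So s_k = (B(k−1)f/C)·t_k = (k*(k + 4)*(4*k - 3)/(4*k**2 + 28*k + 3))·t_k = k*(3 - 4*k)/(k + 3).
Verify: (-4*k**2 - 28*k - 3)/(k**2 + 7*k + 12) matches t_k.

s_k = \frac{k \left(3 - 4 k\right)}{k + 3}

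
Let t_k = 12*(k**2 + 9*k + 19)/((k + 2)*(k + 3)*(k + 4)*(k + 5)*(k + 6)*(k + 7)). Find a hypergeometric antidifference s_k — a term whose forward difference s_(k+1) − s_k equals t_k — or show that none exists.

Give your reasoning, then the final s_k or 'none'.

s_k = k*(k**2 + 12*k + 44)/(12*(k**3 + 12*k**2 + 44*k + 48))

Ratio r(k) = (k + 2)*(9*k + (k + 1)**2 + 28)/((k + 8)*(k**2 + 9*k + 19)).
So A=k + 2 and B=k + 8, with C=k**2 + 9*k + 19.
f must satisfy (k + 2)·f(k+1) − (k + 7)·f(k) = k**2 + 9*k + 19.
Bound: deg f ≤ 5.
Coefficient equations give f(k) = k*(k + 3)*(k + 5)*(k**2 + 12*k + 44)/144.
So s_k = (B(k−1)f/C)·t_k = (k*(k + 3)*(k + 5)*(k + 7)*(k**2 + 12*k + 44)/(144*(k**2 + 9*k + 19)))·t_k = k*(k**2 + 12*k + 44)/(12*(k**3 + 12*k**2 + 44*k + 48)).
Verify: 12*(k**2 + 9*k + 19)/(k**6 + 27*k**5 + 295*k**4 + 1665*k**3 + 5104*k**2 + 8028*k + 5040) matches t_k.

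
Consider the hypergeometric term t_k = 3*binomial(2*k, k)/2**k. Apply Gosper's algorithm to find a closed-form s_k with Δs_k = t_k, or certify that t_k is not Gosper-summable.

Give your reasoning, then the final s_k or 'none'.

not Gosper-summable; s_k does not exist

Ratio r(k) = (2*k + 1)/(k + 1).
Factor: A=2*k + 1; B=k + 1; C=1.
Key eq: (2*k + 1)·f(k+1) = (k)·f(k) + (1).
From deg A=1, deg B=1, deg C=0: d=-1.
deg f ≤ -1 is impossible — no certificate.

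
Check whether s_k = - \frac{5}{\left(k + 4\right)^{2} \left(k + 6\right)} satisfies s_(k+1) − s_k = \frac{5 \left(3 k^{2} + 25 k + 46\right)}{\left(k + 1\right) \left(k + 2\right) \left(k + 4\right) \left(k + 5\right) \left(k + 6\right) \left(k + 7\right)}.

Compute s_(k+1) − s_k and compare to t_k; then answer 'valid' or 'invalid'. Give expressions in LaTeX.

Invalid: residual \frac{15 \left(- 4 k^{3} - 51 k^{2} - 205 k - 254\right)}{k^{8} + 34 k^{7} + 492 k^{6} + 3942 k^{5} + 19023 k^{4} + 56184 k^{3} + 98084 k^{2} + 91040 k + 33600} ≠ 0.

s_(k+1) = -5/((k + 5)**2*(k + 7))
s_(k+1) − s_k = -5/((k + 5)**2*(k + 7)) + 5/((k + 4)**2*(k + 6))
(s_(k+1) − s_k) − t_k = 15*(-4*k**3 - 51*k**2 - 205*k - 254)/(k**8 + 34*k**7 + 492*k**6 + 3942*k**5 + 19023*k**4 + 56184*k**3 + 98084*k**2 + 91040*k + 33600)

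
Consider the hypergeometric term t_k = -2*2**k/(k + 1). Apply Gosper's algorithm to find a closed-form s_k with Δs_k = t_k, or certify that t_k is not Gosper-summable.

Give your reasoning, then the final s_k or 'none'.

r(k) = 2*(k + 1)/(k + 2) after simplifying.
A = 2*k + 2, B = k + 2, C = 1.
f must satisfy (2*k + 2)·f(k+1) − (k + 1)·f(k) = 1.
Bound: deg f ≤ -1.
d = -1 < 0 ⇒ no nonzero polynomial f; not summable.

no hypergeometric antidifference exists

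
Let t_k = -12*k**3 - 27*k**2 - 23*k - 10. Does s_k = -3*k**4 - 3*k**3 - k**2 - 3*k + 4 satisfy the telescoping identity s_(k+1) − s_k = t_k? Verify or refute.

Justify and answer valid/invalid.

s_(k+1) = -3*k**4 - 15*k**3 - 28*k**2 - 26*k - 6
s_(k+1) − s_k = -12*k**3 - 27*k**2 - 23*k - 10
(s_(k+1) − s_k) − t_k = 0

valid; difference matches t_k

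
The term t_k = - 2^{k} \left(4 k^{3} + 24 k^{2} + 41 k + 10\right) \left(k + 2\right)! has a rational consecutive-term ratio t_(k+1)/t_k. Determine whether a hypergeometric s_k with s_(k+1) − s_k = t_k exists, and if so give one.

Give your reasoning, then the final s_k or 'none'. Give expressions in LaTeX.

r(k) = 2*(4*k**4 + 48*k**3 + 209*k**2 + 382*k + 237)/(4*k**3 + 24*k**2 + 41*k + 10) after simplifying.
Normal form (A,B,C) = (2*k + 6, 1, k**3 + 6*k**2 + 41*k/4 + 5/2).
f must satisfy (2*k + 6)·f(k+1) − (1)·f(k) = k**3 + 6*k**2 + 41*k/4 + 5/2.
Degrees (1,0,3) ⇒ d ≤ 2.
A polynomial solution: f(k) = (2*k**2 + 3*k - 4)/4.
R(k) = B(k−1)·f(k)/C(k) = (2*k**2 + 3*k - 4)/(4*k**3 + 24*k**2 + 41*k + 10); s_k = R·t_k = -2**k*(2*k**2 + 3*k - 4)*factorial(k + 2).
Check: Δs_k = -2**k*(4*k**3 + 24*k**2 + 41*k + 10)*factorial(k + 2). ✓

s_k = - 2^{k} \left(2 k^{2} + 3 k - 4\right) \left(k + 2\right)!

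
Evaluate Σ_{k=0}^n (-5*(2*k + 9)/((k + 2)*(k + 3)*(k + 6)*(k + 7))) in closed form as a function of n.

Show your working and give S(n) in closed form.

Compute t_(k+1)/t_k: get (k + 2)*(k + 6)*(2*k + 11)/((k + 4)*(k + 8)*(2*k + 9)).
Gosper form: A/B · C(k+1)/C(k) with A=k + 2, B=k + 8, C=k**3 + 27*k**2/2 + 121*k/2 + 90.
Solve (k + 2)·f(k+1) − (k + 7)·f(k) = k**3 + 27*k**2/2 + 121*k/2 + 90.
d = 5 from the (1,1,3) case.
Solving with deg f ≤ 5: f(k) = k*(k + 3)*(k + 4)*(k + 5)*(k + 8)/24.
Then R = B(k−1)f/C = k*(k + 3)*(k + 7)*(k + 8)/(12*(2*k + 9)), so s_k = R(k)·t_k = 5*k*(-k - 8)/(12*(k**2 + 8*k + 12)).
Verify: 5*(-2*k - 9)/(k**4 + 18*k**3 + 113*k**2 + 288*k + 252) matches t_k.
Telescope: S(n) = s_(n+1) − s_(0) = 5*(-n**2 - 10*n - 9)/(12*(n**2 + 10*n + 21)) − (0) = 5*(-n**2 - 10*n - 9)/(12*(n**2 + 10*n + 21)).

S(n) = 5*(-n**2 - 10*n - 9)/(12*(n**2 + 10*n + 21))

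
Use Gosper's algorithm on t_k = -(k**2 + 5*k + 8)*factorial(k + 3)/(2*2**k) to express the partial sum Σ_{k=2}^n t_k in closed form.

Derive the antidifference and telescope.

S(n) = 120 - n*factorial(n + 4)/(2*2**n) - 3*factorial(n + 4)/(2*2**n)

t_(k+1)/t_k = (k + 4)*(5*k + (k + 1)**2 + 13)/(2*(k**2 + 5*k + 8)).
A = k/2 + 2, B = 1, C = k**2 + 5*k + 8.
Key eq: (k/2 + 2)·f(k+1) = (1)·f(k) + (k**2 + 5*k + 8).
deg f ≤ 1 (via 1,0,2).
Coefficient equations give f(k) = 2*(k + 2).
Get s_k = R·t_k = -(k + 2)*factorial(k + 3)/2**k with R(k) = B(k−1)f(k)/C(k) = 2*(k + 2)/(k**2 + 5*k + 8).
Check: Δs_k = -(k**2 + 5*k + 8)*factorial(k + 3)/(2*2**k). ✓
s_(n+1) = -2**(-n - 1)*(n + 3)*factorial(n + 4) and s_(2) = -120, so S(n) = 120 - n*factorial(n + 4)/(2*2**n) - 3*factorial(n + 4)/(2*2**n).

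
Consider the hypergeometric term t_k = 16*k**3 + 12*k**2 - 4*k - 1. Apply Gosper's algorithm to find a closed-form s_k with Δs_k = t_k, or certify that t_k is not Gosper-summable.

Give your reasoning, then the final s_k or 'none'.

s_k = k*(4*k**3 - 4*k**2 - 4*k + 3)

r(k) = (16*k**3 + 60*k**2 + 68*k + 23)/(16*k**3 + 12*k**2 - 4*k - 1) after simplifying.
Factor: A=1; B=1; C=k**3 + 3*k**2/4 - k/4 - 1/16.
Solve (1)·f(k+1) − (1)·f(k) = k**3 + 3*k**2/4 - k/4 - 1/16.
Bound: deg f ≤ 4.
Solve for f: f(k) = k*(4*k**3 - 4*k**2 - 4*k + 3)/16 (degree 4 ≤ 4).
Then R = B(k−1)f/C = k*(4*k**3 - 4*k**2 - 4*k + 3)/(16*k**3 + 12*k**2 - 4*k - 1), so s_k = R(k)·t_k = k*(4*k**3 - 4*k**2 - 4*k + 3).
Δs = 16*k**3 + 12*k**2 - 4*k - 1, as required.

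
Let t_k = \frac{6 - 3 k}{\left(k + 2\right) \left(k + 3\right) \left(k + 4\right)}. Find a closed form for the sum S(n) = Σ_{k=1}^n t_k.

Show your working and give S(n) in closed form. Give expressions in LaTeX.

Ratio r(k) = (k - 1)*(k + 2)/((k - 2)*(k + 5)).
So A=k + 2 and B=k + 5, with C=k - 2.
Set up (k + 2)·f(k+1) − (k + 4)·f(k) − (k - 2) = 0.
deg f ≤ 2 (via 1,1,1).
Solving with deg f ≤ 2: f(k) = -k.
Then R = B(k−1)f/C = -k*(k + 4)/(k - 2), so s_k = R(k)·t_k = 3*k/((k + 2)*(k + 3)).
Check: Δs_k = 3*(2 - k)/(k**3 + 9*k**2 + 26*k + 24). ✓
Telescope: S(n) = s_(n+1) − s_(1) = 3*(n + 1)/(n**2 + 7*n + 12) − (1/4) = n*(5 - n)/(4*(n**2 + 7*n + 12)).

S(n) = \frac{n \left(5 - n\right)}{4 \left(n^{2} + 7 n + 12\right)}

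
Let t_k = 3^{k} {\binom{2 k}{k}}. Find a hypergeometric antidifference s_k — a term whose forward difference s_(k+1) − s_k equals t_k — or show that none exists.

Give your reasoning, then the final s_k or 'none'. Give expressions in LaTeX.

none (Gosper's algorithm certifies no s_k)

Ratio r(k) = 6*(2*k + 1)/(k + 1).
A = 12*k + 6, B = k + 1, C = 1.
Set up (12*k + 6)·f(k+1) − (k)·f(k) − (1) = 0.
d = -1 from the (1,1,0) case.
d = -1 < 0 ⇒ no nonzero polynomial f; not summable.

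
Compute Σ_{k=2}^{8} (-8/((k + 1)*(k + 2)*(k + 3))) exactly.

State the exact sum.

Σ = -49/165

The ratio is (k + 1)/(k + 4).
A = k + 1, B = k + 4, C = 1.
Set up (k + 1)·f(k+1) − (k + 3)·f(k) − (1) = 0.
d = 2 from the (1,1,0) case.
Coefficient equations give f(k) = k*(k + 3)/4.
Get s_k = R·t_k = 2*k*(-k - 3)/((k + 1)*(k + 2)) with R(k) = B(k−1)f(k)/C(k) = k*(k + 3)**2/4.
Check: Δs_k = -8/(k**3 + 6*k**2 + 11*k + 6). ✓
Σ_(k=2)^(8) t_k = s_(9) − s_(2) = -108/55 − (-5/3) = -49/165.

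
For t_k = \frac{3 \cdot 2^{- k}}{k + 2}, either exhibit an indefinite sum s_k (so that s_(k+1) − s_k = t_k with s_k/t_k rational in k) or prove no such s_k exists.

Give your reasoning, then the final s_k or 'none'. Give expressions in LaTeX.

The ratio is (k + 2)/(2*(k + 3)).
Take A(k)=k/2 + 1, B(k)=k + 3, C(k)=1.
Need (k/2 + 1)·f(k+1) − (k + 2)·f(k) = 1.
From deg A=1, deg B=1, deg C=0: d=-1.
Bound -1 < 0, so the key equation has no polynomial solution.

not Gosper-summable; s_k does not exist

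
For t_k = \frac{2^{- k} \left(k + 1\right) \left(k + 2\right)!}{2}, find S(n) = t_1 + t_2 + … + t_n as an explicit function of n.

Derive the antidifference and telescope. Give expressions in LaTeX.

S(n) = -3 + \frac{2^{- n} \left(n + 3\right)!}{2}

r(k) = (k + 2)*(k + 3)/(2*(k + 1)) after simplifying.
Take A(k)=k/2 + 3/2, B(k)=1, C(k)=k + 1.
f must satisfy (k/2 + 3/2)·f(k+1) − (1)·f(k) = k + 1.
d = 0 from the (1,0,1) case.
Match coefficients ⇒ f(k) = 2.
R(k) = B(k−1)·f(k)/C(k) = 2/(k + 1); s_k = R·t_k = factorial(k + 2)/2**k.
Verify: (k + 1)*factorial(k + 2)/(2*2**k) matches t_k.
Evaluate: s_(n+1) = 2**(-n - 1)*factorial(n + 3); subtract s_(1) = 3 ⇒ S(n) = -3 + factorial(n + 3)/(2*2**n).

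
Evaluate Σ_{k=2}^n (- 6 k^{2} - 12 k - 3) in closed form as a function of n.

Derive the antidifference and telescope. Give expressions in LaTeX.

r(k) = (2*k**2 + 8*k + 7)/(2*k**2 + 4*k + 1) after simplifying.
Take A(k)=1, B(k)=1, C(k)=k**2 + 2*k + 1/2.
Need (1)·f(k+1) − (1)·f(k) = k**2 + 2*k + 1/2.
deg f ≤ 3 (via 0,0,2).
A polynomial solution: f(k) = k*(k + 2)*(2*k - 1)/6.
So s_k = (B(k−1)f/C)·t_k = (k*(k + 2)*(2*k - 1)/(3*(2*k**2 + 4*k + 1)))·t_k = k*(-2*k**2 - 3*k + 2).
Δs = -6*k**2 - 12*k - 3, as required.
s_(n+1) = -2*n**3 - 9*n**2 - 10*n - 3 and s_(2) = -24, so S(n) = -2*n**3 - 9*n**2 - 10*n + 21.

S(n) = - 2 n^{3} - 9 n^{2} - 10 n + 21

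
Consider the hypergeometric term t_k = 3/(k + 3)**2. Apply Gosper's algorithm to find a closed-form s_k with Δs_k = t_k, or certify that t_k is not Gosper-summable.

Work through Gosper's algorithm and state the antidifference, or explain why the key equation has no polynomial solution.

The ratio is (k + 3)**2/(k + 4)**2.
Normal form (A,B,C) = (k**2 + 6*k + 9, k**2 + 8*k + 16, 1).
f must satisfy (k**2 + 6*k + 9)·f(k+1) − (k**2 + 6*k + 9)·f(k) = 1.
d = 0 from the (2,2,0) case.
Put f(k) = c0: A·f(k+1) − B(k−1)·f(k) − C = -1; need -1 = 0 — inconsistent ⇒ no f, not summable.

not Gosper-summable; s_k does not exist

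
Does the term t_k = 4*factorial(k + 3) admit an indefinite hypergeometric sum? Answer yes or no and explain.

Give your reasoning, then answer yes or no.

Compute t_(k+1)/t_k: get k + 4.
Factor: A=k + 4; B=1; C=1.
Key eq: (k + 4)·f(k+1) = (1)·f(k) + (1).
Degrees (1,0,0) ⇒ d ≤ -1.
deg f ≤ -1 is impossible — no certificate.

No — t_k has no hypergeometric antidifference.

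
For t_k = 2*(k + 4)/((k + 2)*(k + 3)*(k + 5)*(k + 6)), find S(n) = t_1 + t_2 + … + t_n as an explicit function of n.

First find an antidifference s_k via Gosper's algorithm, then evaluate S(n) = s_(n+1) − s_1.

Compute t_(k+1)/t_k: get (k + 2)*(k + 5)**2/((k + 4)**2*(k + 7)).
A = k + 2, B = k + 7, C = k**2 + 8*k + 16.
Need (k + 2)·f(k+1) − (k + 6)·f(k) = k**2 + 8*k + 16.
deg f ≤ 4 (via 1,1,2).
Solving with deg f ≤ 4: f(k) = k*(k + 3)*(k + 4)*(k + 7)/20.
Certificate R = B(k−1)f/C = k*(k + 3)*(k + 6)*(k + 7)/(20*(k + 4)) gives s_k = k*(k + 7)/(10*(k**2 + 7*k + 10)).
Check: Δs_k = 2*(k + 4)/(k**4 + 16*k**3 + 91*k**2 + 216*k + 180). ✓
s_(n+1) = (n**2 + 9*n + 8)/(10*(n**2 + 9*n + 18)) and s_(1) = 2/45, so S(n) = n*(n + 9)/(18*(n**2 + 9*n + 18)).

S(n) = n*(n + 9)/(18*(n**2 + 9*n + 18))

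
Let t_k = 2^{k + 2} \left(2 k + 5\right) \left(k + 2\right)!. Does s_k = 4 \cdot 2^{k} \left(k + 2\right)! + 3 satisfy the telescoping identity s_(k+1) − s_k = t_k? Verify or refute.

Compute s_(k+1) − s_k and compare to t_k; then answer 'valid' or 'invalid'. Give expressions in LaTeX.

Valid — Δs_k = t_k.

s_(k+1) = 4*2**(k + 1)*factorial(k + 3) + 3
s_(k+1) − s_k = 2**(k + 2)*(2*k + 5)*factorial(k + 2)
(s_(k+1) − s_k) − t_k = 0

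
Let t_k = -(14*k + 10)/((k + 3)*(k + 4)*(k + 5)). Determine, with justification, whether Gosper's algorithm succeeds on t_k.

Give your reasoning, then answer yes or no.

Yes. s_k = -k*(13*k + 7)/(6*(k + 3)*(k + 4)).

Ratio r(k) = (k + 3)*(7*k + 12)/((k + 6)*(7*k + 5)).
Take A(k)=k + 3, B(k)=k + 6, C(k)=k + 5/7.
Solve (k + 3)·f(k+1) − (k + 5)·f(k) = k + 5/7.
Degrees (1,1,1) ⇒ d ≤ 2.
Solving with deg f ≤ 2: f(k) = k*(13*k + 7)/84.
Then R = B(k−1)f/C = k*(k + 5)*(13*k + 7)/(12*(7*k + 5)), so s_k = R(k)·t_k = -k*(13*k + 7)/(6*(k + 3)*(k + 4)).
Verify: 2*(-7*k - 5)/(k**3 + 12*k**2 + 47*k + 60) matches t_k.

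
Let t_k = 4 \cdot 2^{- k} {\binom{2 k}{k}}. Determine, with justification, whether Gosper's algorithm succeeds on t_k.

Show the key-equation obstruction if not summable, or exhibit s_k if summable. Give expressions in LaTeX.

Ratio r(k) = (2*k + 1)/(k + 1).
Gosper form: A/B · C(k+1)/C(k) with A=2*k + 1, B=k + 1, C=1.
Key eq: (2*k + 1)·f(k+1) = (k)·f(k) + (1).
Degrees (1,1,0) ⇒ d ≤ -1.
d = -1 < 0 ⇒ no nonzero polynomial f; not summable.

No; the degree bound rules out any f.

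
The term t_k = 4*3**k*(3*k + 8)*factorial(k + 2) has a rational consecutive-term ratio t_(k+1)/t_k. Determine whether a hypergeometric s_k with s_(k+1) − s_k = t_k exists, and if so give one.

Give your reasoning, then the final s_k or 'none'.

Step 1: r(k) = 3*(k + 3)*(3*k + 11)/(3*k + 8).
A = 3*k + 9, B = 1, C = k + 8/3.
Need (3*k + 9)·f(k+1) − (1)·f(k) = k + 8/3.
d = 0 from the (1,0,1) case.
Coefficient equations give f(k) = 1/3.
R(k) = B(k−1)·f(k)/C(k) = 1/(3*k + 8); s_k = R·t_k = 4*3**k*factorial(k + 2).
Verify: 4*3**k*(3*k + 8)*factorial(k + 2) matches t_k.

s_k = 4*3**k*factorial(k + 2)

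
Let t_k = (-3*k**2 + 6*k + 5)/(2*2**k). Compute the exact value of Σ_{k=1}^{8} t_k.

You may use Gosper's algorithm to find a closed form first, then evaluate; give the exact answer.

Ratio r(k) = (3*k**2 - 8)/(2*(3*k**2 - 6*k - 5)).
A = 1/2, B = 1, C = k**2 - 2*k - 5/3.
Solve (1/2)·f(k+1) − (1)·f(k) = k**2 - 2*k - 5/3.
Bound: deg f ≤ 2.
Solve for f: f(k) = -2*(3*k**2 - 2)/3 (degree 2 ≤ 2).
Certificate R = B(k−1)f/C = -2*(3*k**2 - 2)/(3*k**2 - 6*k - 5) gives s_k = (3*k**2 - 2)/2**k.
Check: Δs_k = (-3*k**2 + 6*k + 5)/(2*2**k). ✓
Evaluate s at k=9 and k=1: 241/512 and 1/2; difference -15/512.

Σ = -15/512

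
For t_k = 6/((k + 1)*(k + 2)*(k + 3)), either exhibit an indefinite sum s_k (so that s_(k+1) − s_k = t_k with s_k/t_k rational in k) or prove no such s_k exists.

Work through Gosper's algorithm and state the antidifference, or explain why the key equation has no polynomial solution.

r(k) = (k + 1)/(k + 4) after simplifying.
A = k + 1, B = k + 4, C = 1.
Key eq: (k + 1)·f(k+1) = (k + 3)·f(k) + (1).
Bound: deg f ≤ 2.
Match coefficients ⇒ f(k) = k*(k + 3)/4.
Get s_k = R·t_k = 3*k*(k + 3)/(2*(k + 1)*(k + 2)) with R(k) = B(k−1)f(k)/C(k) = k*(k + 3)**2/4.
s_(k+1) − s_k = 6/(k**3 + 6*k**2 + 11*k + 6) = t_k.

s_k = 3*k*(k + 3)/(2*(k + 1)*(k + 2))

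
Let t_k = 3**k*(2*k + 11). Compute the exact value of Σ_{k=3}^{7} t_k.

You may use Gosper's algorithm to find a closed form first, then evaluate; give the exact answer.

Σ = 78543

Step 1: r(k) = 3*(2*k + 13)/(2*k + 11).
A = 3, B = 1, C = k + 11/2.
Key eq: (3)·f(k+1) = (1)·f(k) + (k + 11/2).
From deg A=0, deg B=0, deg C=1: d=1.
A polynomial solution: f(k) = (k + 4)/2.
Get s_k = R·t_k = 3**k*(k + 4) with R(k) = B(k−1)f(k)/C(k) = (k + 4)/(2*k + 11).
Verify: 3**k*(2*k + 11) matches t_k.
Telescoping: Σ = s_(8) − s_(3) = 78732 − (189) = 78543.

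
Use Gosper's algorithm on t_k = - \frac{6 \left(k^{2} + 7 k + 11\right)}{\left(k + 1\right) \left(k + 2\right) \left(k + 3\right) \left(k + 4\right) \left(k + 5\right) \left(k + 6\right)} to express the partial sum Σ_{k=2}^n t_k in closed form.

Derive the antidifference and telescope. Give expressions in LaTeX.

Ratio r(k) = (k + 1)*(7*k + (k + 1)**2 + 18)/((k + 7)*(k**2 + 7*k + 11)).
So A=k + 1 and B=k + 7, with C=k**2 + 7*k + 11.
f must satisfy (k + 1)·f(k+1) − (k + 6)·f(k) = k**2 + 7*k + 11.
deg f ≤ 5 (via 1,1,2).
Coefficient equations give f(k) = k*(k + 2)*(k + 4)*(k**2 + 9*k + 23)/45.
R(k) = B(k−1)·f(k)/C(k) = k*(k + 2)*(k + 4)*(k + 6)*(k**2 + 9*k + 23)/(45*(k**2 + 7*k + 11)); s_k = R·t_k = 2*k*(-k**2 - 9*k - 23)/(15*(k**3 + 9*k**2 + 23*k + 15)).
Verify: 6*(-k**2 - 7*k - 11)/(k**6 + 21*k**5 + 175*k**4 + 735*k**3 + 1624*k**2 + 1764*k + 720) matches t_k.
Σ_(k=2)^n t_k = s_(n+1) − s_(2) = (2*(-n**3 - 12*n**2 - 44*n - 33)/(15*(n**3 + 12*n**2 + 44*n + 48))) − (-4/35), i.e. 2*(-n**3 - 12*n**2 - 44*n + 57)/(105*(n**3 + 12*n**2 + 44*n + 48)).

S(n) = \frac{2 \left(- n^{3} - 12 n^{2} - 44 n + 57\right)}{105 \left(n^{3} + 12 n^{2} + 44 n + 48\right)}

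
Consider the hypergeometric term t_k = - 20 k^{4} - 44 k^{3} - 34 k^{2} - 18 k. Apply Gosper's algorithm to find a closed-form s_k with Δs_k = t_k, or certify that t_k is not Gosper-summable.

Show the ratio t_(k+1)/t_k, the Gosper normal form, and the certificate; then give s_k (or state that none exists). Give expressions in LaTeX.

s_k = k \left(- 4 k^{4} - k^{3} + 4 k^{2} - 3 k + 4\right)

Ratio r(k) = (10*k**4 + 62*k**3 + 143*k**2 + 149*k + 58)/(k*(10*k**3 + 22*k**2 + 17*k + 9)).
Take A(k)=1, B(k)=1, C(k)=k**4 + 11*k**3/5 + 17*k**2/10 + 9*k/10.
Solve (1)·f(k+1) − (1)·f(k) = k**4 + 11*k**3/5 + 17*k**2/10 + 9*k/10.
deg f ≤ 5 (via 0,0,4).
Solve for f: f(k) = k*(k - 1)*(4*k**3 + 5*k**2 + k + 4)/20 (degree 5 ≤ 5).
Get s_k = R·t_k = k*(-4*k**4 - k**3 + 4*k**2 - 3*k + 4) with R(k) = B(k−1)f(k)/C(k) = (k - 1)*(4*k**3 + 5*k**2 + k + 4)/(2*(10*k**3 + 22*k**2 + 17*k + 9)).
Check: Δs_k = 2*k*(-10*k**3 - 22*k**2 - 17*k - 9). ✓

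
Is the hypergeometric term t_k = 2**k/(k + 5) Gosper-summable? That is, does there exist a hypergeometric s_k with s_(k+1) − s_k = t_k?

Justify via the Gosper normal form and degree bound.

No; the degree bound rules out any f.

Compute t_(k+1)/t_k: get 2*(k + 5)/(k + 6).
So A=2*k + 10 and B=k + 6, with C=1.
Set up (2*k + 10)·f(k+1) − (k + 5)·f(k) − (1) = 0.
d = -1 from the (1,1,0) case.
Bound -1 < 0, so the key equation has no polynomial solution.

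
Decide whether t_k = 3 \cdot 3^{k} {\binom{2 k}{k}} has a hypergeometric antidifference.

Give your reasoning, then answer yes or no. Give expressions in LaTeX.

No; the degree bound rules out any f.

The ratio is 6*(2*k + 1)/(k + 1).
Factor: A=12*k + 6; B=k + 1; C=1.
Key eq: (12*k + 6)·f(k+1) = (k)·f(k) + (1).
deg f ≤ -1 (via 1,1,0).
deg f ≤ -1 is impossible — no certificate.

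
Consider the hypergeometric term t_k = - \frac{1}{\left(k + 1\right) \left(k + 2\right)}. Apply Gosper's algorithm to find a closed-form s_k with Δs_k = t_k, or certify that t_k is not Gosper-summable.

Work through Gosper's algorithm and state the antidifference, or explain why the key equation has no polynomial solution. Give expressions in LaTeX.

s_k = - \frac{k}{k + 1}

The ratio is (k + 1)/(k + 3).
Take A(k)=k + 1, B(k)=k + 3, C(k)=1.
Solve (k + 1)·f(k+1) − (k + 2)·f(k) = 1.
Degrees (1,1,0) ⇒ d ≤ 1.
A polynomial solution: f(k) = k.
R(k) = B(k−1)·f(k)/C(k) = k*(k + 2); s_k = R·t_k = -k/(k + 1).
s_(k+1) − s_k = -1/(k**2 + 3*k + 2) = t_k.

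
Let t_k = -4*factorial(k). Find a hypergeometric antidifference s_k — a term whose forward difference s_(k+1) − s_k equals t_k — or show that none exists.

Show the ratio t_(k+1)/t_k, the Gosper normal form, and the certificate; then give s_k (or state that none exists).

not Gosper-summable; s_k does not exist

Step 1: r(k) = k + 1.
A = k + 1, B = 1, C = 1.
Solve (k + 1)·f(k+1) − (1)·f(k) = 1.
Degrees (1,0,0) ⇒ d ≤ -1.
Bound -1 < 0, so the key equation has no polynomial solution.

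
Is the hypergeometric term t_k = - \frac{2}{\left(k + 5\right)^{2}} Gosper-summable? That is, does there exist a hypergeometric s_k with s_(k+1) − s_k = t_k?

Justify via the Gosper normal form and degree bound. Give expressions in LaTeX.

r(k) = (k + 5)**2/(k + 6)**2 after simplifying.
Take A(k)=k**2 + 10*k + 25, B(k)=k**2 + 12*k + 36, C(k)=1.
f must satisfy (k**2 + 10*k + 25)·f(k+1) − (k**2 + 10*k + 25)·f(k) = 1.
Bound: deg f ≤ 0.
Write f(k) = c0. Then LHS − RHS = -1, requiring -1 = 0: contradictory. No certificate.

No. Not Gosper-summable.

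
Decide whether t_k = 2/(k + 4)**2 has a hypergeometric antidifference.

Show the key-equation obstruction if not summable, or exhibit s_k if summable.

No — t_k has no hypergeometric antidifference.

The ratio is (k + 4)**2/(k + 5)**2.
Take A(k)=k**2 + 8*k + 16, B(k)=k**2 + 10*k + 25, C(k)=1.
f must satisfy (k**2 + 8*k + 16)·f(k+1) − (k**2 + 8*k + 16)·f(k) = 1.
From deg A=2, deg B=2, deg C=0: d=0.
f = c0 ⇒ A·f(k+1) − B(k−1)·f(k) − C = -1. The system {-1 = 0} is inconsistent; no antidifference.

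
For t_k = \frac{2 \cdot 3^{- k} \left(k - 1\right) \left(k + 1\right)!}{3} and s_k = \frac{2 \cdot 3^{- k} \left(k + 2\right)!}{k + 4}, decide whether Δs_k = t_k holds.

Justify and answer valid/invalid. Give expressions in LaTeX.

s_(k+1) = 2*factorial(k + 3)/(3*3**k*(k + 5))
s_(k+1) − s_k = 2*(k**2 + 4*k - 3)*factorial(k + 2)/(3*3**k*(k + 4)*(k + 5))
(s_(k+1) − s_k) − t_k = -4*(k**2 + 3*k - 7)*factorial(k + 1)/(3*3**k*(k + 4)*(k + 5))

Invalid: residual - \frac{4 \cdot 3^{- k} \left(k^{2} + 3 k - 7\right) \left(k + 1\right)!}{3 \left(k + 4\right) \left(k + 5\right)} ≠ 0.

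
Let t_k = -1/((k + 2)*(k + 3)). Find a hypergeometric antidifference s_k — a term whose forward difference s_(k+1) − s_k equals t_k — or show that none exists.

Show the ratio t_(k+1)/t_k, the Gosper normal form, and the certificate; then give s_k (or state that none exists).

t_(k+1)/t_k = (k + 2)/(k + 4).
Take A(k)=k + 2, B(k)=k + 4, C(k)=1.
Key eq: (k + 2)·f(k+1) = (k + 3)·f(k) + (1).
From deg A=1, deg B=1, deg C=0: d=1.
Solve for f: f(k) = k/2 (degree 1 ≤ 1).
Get s_k = R·t_k = -k/(2*k + 4) with R(k) = B(k−1)f(k)/C(k) = k*(k + 3)/2.
Check: Δs_k = -1/(k**2 + 5*k + 6). ✓

s_k = -k/(2*k + 4)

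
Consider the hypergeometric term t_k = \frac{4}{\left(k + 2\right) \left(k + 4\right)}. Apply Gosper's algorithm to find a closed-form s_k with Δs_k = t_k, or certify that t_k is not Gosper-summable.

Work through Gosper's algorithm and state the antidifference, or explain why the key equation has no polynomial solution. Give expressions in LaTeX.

s_k = \frac{k \left(5 k + 13\right)}{3 \left(k + 2\right) \left(k + 3\right)}

Compute t_(k+1)/t_k: get (k + 2)*(k + 4)/((k + 3)*(k + 5)).
So A=k + 2 and B=k + 5, with C=k + 3.
f must satisfy (k + 2)·f(k+1) − (k + 4)·f(k) = k + 3.
d = 2 from the (1,1,1) case.
Solve for f: f(k) = k*(5*k + 13)/12 (degree 2 ≤ 2).
R(k) = B(k−1)·f(k)/C(k) = k*(k + 4)*(5*k + 13)/(12*(k + 3)); s_k = R·t_k = k*(5*k + 13)/(3*(k + 2)*(k + 3)).
Check: Δs_k = 4/(k**2 + 6*k + 8). ✓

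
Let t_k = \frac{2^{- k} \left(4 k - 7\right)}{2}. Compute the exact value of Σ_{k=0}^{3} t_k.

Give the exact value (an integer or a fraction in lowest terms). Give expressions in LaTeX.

Ratio r(k) = (4*k - 3)/(2*(4*k - 7)).
Gosper form: A/B · C(k+1)/C(k) with A=1/2, B=1, C=k - 7/4.
Solve (1/2)·f(k+1) − (1)·f(k) = k - 7/4.
From deg A=0, deg B=0, deg C=1: d=1.
Solve for f: f(k) = -(4*k - 3)/2 (degree 1 ≤ 1).
Certificate R = B(k−1)f/C = -2*(4*k - 3)/(4*k - 7) gives s_k = (3 - 4*k)/2**k.
Check: Δs_k = (4*k - 7)/(2*2**k). ✓
Telescoping: Σ = s_(4) − s_(0) = -13/16 − (3) = -61/16.

Σ = -61/16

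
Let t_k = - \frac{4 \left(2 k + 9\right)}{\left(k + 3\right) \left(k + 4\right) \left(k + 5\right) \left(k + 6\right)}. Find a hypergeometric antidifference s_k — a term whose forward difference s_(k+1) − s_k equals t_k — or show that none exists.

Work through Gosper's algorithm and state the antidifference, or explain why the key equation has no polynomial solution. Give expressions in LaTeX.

t_(k+1)/t_k = (k + 3)*(2*k + 11)/((k + 7)*(2*k + 9)).
Normal form (A,B,C) = (k + 3, k + 7, k + 9/2).
Solve (k + 3)·f(k+1) − (k + 6)·f(k) = k + 9/2.
Bound: deg f ≤ 3.
Match coefficients ⇒ f(k) = k*(k + 4)*(k + 8)/30.
So s_k = (B(k−1)f/C)·t_k = (k*(k + 4)*(k + 6)*(k + 8)/(15*(2*k + 9)))·t_k = 4*k*(-k - 8)/(15*(k**2 + 8*k + 15)).
Δs = 4*(-2*k - 9)/(k**4 + 18*k**3 + 119*k**2 + 342*k + 360), as required.

s_k = \frac{4 k \left(- k - 8\right)}{15 \left(k^{2} + 8 k + 15\right)}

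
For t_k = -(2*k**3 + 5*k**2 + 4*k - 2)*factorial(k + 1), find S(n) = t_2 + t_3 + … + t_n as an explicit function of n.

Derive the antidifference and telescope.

S(n) = -2*n**4*factorial(n) - 9*n**3*factorial(n) - 10*n**2*factorial(n) + 3*n*factorial(n) + 6*factorial(n) + 12

Ratio r(k) = (2*k**4 + 15*k**3 + 42*k**2 + 49*k + 18)/(2*k**3 + 5*k**2 + 4*k - 2).
So A=k + 2 and B=1, with C=k**3 + 5*k**2/2 + 2*k - 1.
Key eq: (k + 2)·f(k+1) = (1)·f(k) + (k**3 + 5*k**2/2 + 2*k - 1).
Bound: deg f ≤ 2.
Coefficient equations give f(k) = (2*k**2 - k - 4)/2.
Certificate R = B(k−1)f/C = (2*k**2 - k - 4)/(2*k**3 + 5*k**2 + 4*k - 2) gives s_k = (-2*k**2 + k + 4)*factorial(k + 1).
Check: Δs_k = -(2*k**3 + 5*k**2 + 4*k - 2)*factorial(k + 1). ✓
s_(n+1) = -(2*n**2 + 3*n - 3)*factorial(n + 2) and s_(2) = -12, so S(n) = -2*n**4*factorial(n) - 9*n**3*factorial(n) - 10*n**2*factorial(n) + 3*n*factorial(n) + 6*factorial(n) + 12.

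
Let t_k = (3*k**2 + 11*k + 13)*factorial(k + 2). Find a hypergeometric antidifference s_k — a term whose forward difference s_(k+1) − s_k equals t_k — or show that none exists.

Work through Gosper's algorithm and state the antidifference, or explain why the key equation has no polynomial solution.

Compute t_(k+1)/t_k: get (k + 3)*(11*k + 3*(k + 1)**2 + 24)/(3*k**2 + 11*k + 13).
So A=k + 3 and B=1, with C=k**2 + 11*k/3 + 13/3.
Key eq: (k + 3)·f(k+1) = (1)·f(k) + (k**2 + 11*k/3 + 13/3).
d = 1 from the (1,0,2) case.
A polynomial solution: f(k) = (3*k + 2)/3.
Certificate R = B(k−1)f/C = (3*k + 2)/(3*k**2 + 11*k + 13) gives s_k = (3*k + 2)*factorial(k + 2).
s_(k+1) − s_k = (3*k**2 + 11*k + 13)*factorial(k + 2) = t_k.

s_k = (3*k + 2)*factorial(k + 2)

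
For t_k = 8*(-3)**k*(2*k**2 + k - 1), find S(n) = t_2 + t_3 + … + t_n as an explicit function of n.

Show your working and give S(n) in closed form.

S(n) = 12*(-3)**n*n**2 + 12*(-3)**n*n - 6*(-3)**n + 54

Ratio r(k) = 3*(-k - 2*(k + 1)**2)/(2*k**2 + k - 1).
So A=-3 and B=1, with C=k**2 + k/2 - 1/2.
Set up (-3)·f(k+1) − (1)·f(k) − (k**2 + k/2 - 1/2) = 0.
d = 2 from the (0,0,2) case.
Solve for f: f(k) = -(2*k**2 - 2*k - 1)/8 (degree 2 ≤ 2).
So s_k = (B(k−1)f/C)·t_k = (-(2*k**2 - 2*k - 1)/(4*(k + 1)*(2*k - 1)))·t_k = (-3)**k*(-4*k**2 + 4*k + 2).
Check: Δs_k = 8*(-3)**k*(2*k**2 + k - 1). ✓
Evaluate: s_(n+1) = (-3)**(n + 1)*(-4*n**2 - 4*n + 2); subtract s_(2) = -54 ⇒ S(n) = 12*(-3)**n*n**2 + 12*(-3)**n*n - 6*(-3)**n + 54.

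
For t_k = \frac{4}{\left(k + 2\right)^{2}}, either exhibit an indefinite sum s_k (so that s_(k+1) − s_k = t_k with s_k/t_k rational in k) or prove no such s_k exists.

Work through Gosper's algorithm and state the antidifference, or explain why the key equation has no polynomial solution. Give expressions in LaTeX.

not Gosper-summable; s_k does not exist

t_(k+1)/t_k = (k + 2)**2/(k + 3)**2.
Take A(k)=k**2 + 4*k + 4, B(k)=k**2 + 6*k + 9, C(k)=1.
f must satisfy (k**2 + 4*k + 4)·f(k+1) − (k**2 + 4*k + 4)·f(k) = 1.
d = 0 from the (2,2,0) case.
Generic f = c0 gives residual -1; -1 = 0 cannot hold, so t_k is not Gosper-summable.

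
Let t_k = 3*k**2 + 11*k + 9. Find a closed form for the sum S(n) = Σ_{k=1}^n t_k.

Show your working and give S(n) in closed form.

S(n) = n*(n**2 + 7*n + 15)

r(k) = (3*k**2 + 17*k + 23)/(3*k**2 + 11*k + 9) after simplifying.
Take A(k)=1, B(k)=1, C(k)=k**2 + 11*k/3 + 3.
f must satisfy (1)·f(k+1) − (1)·f(k) = k**2 + 11*k/3 + 3.
deg f ≤ 3 (via 0,0,2).
Coefficient equations give f(k) = k*(k + 2)**2/3.
Certificate R = B(k−1)f/C = k*(k + 2)**2/(3*k**2 + 11*k + 9) gives s_k = k*(k**2 + 4*k + 4).
Verify: 3*k**2 + 11*k + 9 matches t_k.
Σ_(k=1)^n t_k = s_(n+1) − s_(1) = (n**3 + 7*n**2 + 15*n + 9) − (9), i.e. n*(n**2 + 7*n + 15).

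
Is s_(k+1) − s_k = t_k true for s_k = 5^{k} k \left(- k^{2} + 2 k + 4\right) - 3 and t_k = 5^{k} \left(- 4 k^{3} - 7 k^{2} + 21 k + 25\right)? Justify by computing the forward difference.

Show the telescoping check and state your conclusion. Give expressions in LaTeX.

valid (s_(k+1) − s_k reduces to t_k)

s_(k+1) = 5**(k + 1)*(k + 1)*(2*k - (k + 1)**2 + 6) - 3
s_(k+1) − s_k = 5**k*(-4*k**3 - 7*k**2 + 21*k + 25)
(s_(k+1) − s_k) − t_k = 0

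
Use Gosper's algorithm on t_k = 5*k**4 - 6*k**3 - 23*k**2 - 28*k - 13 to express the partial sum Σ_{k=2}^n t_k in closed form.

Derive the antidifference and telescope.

Step 1: r(k) = (5*k**4 + 14*k**3 - 11*k**2 - 72*k - 65)/(5*k**4 - 6*k**3 - 23*k**2 - 28*k - 13).
So A=1 and B=1, with C=k**4 - 6*k**3/5 - 23*k**2/5 - 28*k/5 - 13/5.
Set up (1)·f(k+1) − (1)·f(k) − (k**4 - 6*k**3/5 - 23*k**2/5 - 28*k/5 - 13/5) = 0.
deg f ≤ 5 (via 0,0,4).
Match coefficients ⇒ f(k) = k*(k**4 - 4*k**3 - 3*k**2 - 4*k - 3)/5.
Certificate R = B(k−1)f/C = k*(k**4 - 4*k**3 - 3*k**2 - 4*k - 3)/(5*k**4 - 6*k**3 - 23*k**2 - 28*k - 13) gives s_k = k*(k**4 - 4*k**3 - 3*k**2 - 4*k - 3).
Verify: 5*k**4 - 6*k**3 - 23*k**2 - 28*k - 13 matches t_k.
Σ_(k=2)^n t_k = s_(n+1) − s_(2) = (n**5 + n**4 - 9*n**3 - 27*n**2 - 31*n - 13) − (-78), i.e. n**5 + n**4 - 9*n**3 - 27*n**2 - 31*n + 65.

S(n) = n**5 + n**4 - 9*n**3 - 27*n**2 - 31*n + 65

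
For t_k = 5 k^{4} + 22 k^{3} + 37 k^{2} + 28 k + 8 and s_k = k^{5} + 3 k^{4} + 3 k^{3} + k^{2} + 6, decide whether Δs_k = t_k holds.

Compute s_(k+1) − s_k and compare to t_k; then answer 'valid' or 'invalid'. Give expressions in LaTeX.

s_(k+1) = k**5 + 8*k**4 + 25*k**3 + 38*k**2 + 28*k + 14
s_(k+1) − s_k = 5*k**4 + 22*k**3 + 37*k**2 + 28*k + 8
(s_(k+1) − s_k) − t_k = 0

valid (s_(k+1) − s_k reduces to t_k)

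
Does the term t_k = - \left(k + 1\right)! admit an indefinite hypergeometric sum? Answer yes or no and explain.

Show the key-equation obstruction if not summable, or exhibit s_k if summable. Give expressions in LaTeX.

No; the degree bound rules out any f.

Ratio r(k) = k + 2.
Gosper form: A/B · C(k+1)/C(k) with A=k + 2, B=1, C=1.
f must satisfy (k + 2)·f(k+1) − (1)·f(k) = 1.
d = -1 from the (1,0,0) case.
Negative degree bound (-1): no f exists, t_k not Gosper-summable.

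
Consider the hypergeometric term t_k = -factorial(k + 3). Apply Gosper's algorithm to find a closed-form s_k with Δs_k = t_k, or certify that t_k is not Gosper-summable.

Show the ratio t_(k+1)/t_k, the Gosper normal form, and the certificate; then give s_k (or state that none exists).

Step 1: r(k) = k + 4.
A = k + 4, B = 1, C = 1.
Key eq: (k + 4)·f(k+1) = (1)·f(k) + (1).
Degrees (1,0,0) ⇒ d ≤ -1.
Bound -1 < 0, so the key equation has no polynomial solution.

not Gosper-summable; s_k does not exist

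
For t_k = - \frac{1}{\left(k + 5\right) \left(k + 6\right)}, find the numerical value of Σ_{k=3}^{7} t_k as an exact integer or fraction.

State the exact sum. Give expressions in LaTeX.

Σ = -5/104

Step 1: r(k) = (k + 5)/(k + 7).
So A=k + 5 and B=k + 7, with C=1.
Need (k + 5)·f(k+1) − (k + 6)·f(k) = 1.
From deg A=1, deg B=1, deg C=0: d=1.
Match coefficients ⇒ f(k) = k/5.
Then R = B(k−1)f/C = k*(k + 6)/5, so s_k = R(k)·t_k = -k/(5*k + 25).
s_(k+1) − s_k = -1/(k**2 + 11*k + 30) = t_k.
Telescoping: Σ = s_(8) − s_(3) = -8/65 − (-3/40) = -5/104.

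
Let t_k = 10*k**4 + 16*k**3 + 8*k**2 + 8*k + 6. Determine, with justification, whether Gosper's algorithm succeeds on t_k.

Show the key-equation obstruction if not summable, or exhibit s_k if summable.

Yes. s_k = k*(2*k**4 - k**3 - 2*k**2 + 4*k + 3).

r(k) = (5*k**4 + 28*k**3 + 58*k**2 + 56*k + 24)/(5*k**4 + 8*k**3 + 4*k**2 + 4*k + 3) after simplifying.
Factor: A=1; B=1; C=k**4 + 8*k**3/5 + 4*k**2/5 + 4*k/5 + 3/5.
f must satisfy (1)·f(k+1) − (1)·f(k) = k**4 + 8*k**3/5 + 4*k**2/5 + 4*k/5 + 3/5.
Bound: deg f ≤ 5.
Solving with deg f ≤ 5: f(k) = k*(k + 1)*(2*k**3 - 3*k**2 + k + 3)/10.
Get s_k = R·t_k = k*(2*k**4 - k**3 - 2*k**2 + 4*k + 3) with R(k) = B(k−1)f(k)/C(k) = k*(2*k**3 - 3*k**2 + k + 3)/(2*(k + 1)*(5*k**2 - 2*k + 3)).
Check: Δs_k = 10*k**4 + 16*k**3 + 8*k**2 + 8*k + 6. ✓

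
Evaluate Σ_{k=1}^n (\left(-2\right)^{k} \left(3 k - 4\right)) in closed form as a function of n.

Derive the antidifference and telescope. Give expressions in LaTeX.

t_(k+1)/t_k = 2*(1 - 3*k)/(3*k - 4).
A = -2, B = 1, C = k - 4/3.
Set up (-2)·f(k+1) − (1)·f(k) − (k - 4/3) = 0.
deg f ≤ 1 (via 0,0,1).
Coefficient equations give f(k) = -(k - 2)/3.
Get s_k = R·t_k = (-2)**k*(2 - k) with R(k) = B(k−1)f(k)/C(k) = -(k - 2)/(3*k - 4).
Verify: (-2)**k*(3*k - 4) matches t_k.
Evaluate: s_(n+1) = (-2)**(n + 1)*(1 - n); subtract s_(1) = -2 ⇒ S(n) = 2*(-2)**n*n - 2*(-2)**n + 2.

S(n) = 2 \left(-2\right)^{n} n - 2 \left(-2\right)^{n} + 2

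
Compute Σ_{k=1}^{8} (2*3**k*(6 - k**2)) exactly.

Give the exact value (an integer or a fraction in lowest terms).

Σ = -1003848

t_(k+1)/t_k = 3*((k + 1)**2 - 6)/(k**2 - 6).
So A=3 and B=1, with C=k**2 - 6.
Solve (3)·f(k+1) − (1)·f(k) = k**2 - 6.
Degrees (0,0,2) ⇒ d ≤ 2.
Solving with deg f ≤ 2: f(k) = (k**2 - 3*k - 3)/2.
Then R = B(k−1)f/C = (k**2 - 3*k - 3)/(2*(k**2 - 6)), so s_k = R(k)·t_k = 3**k*(-k**2 + 3*k + 3).
Δs = 2*3**k*(6 - k**2), as required.
Evaluate s at k=9 and k=1: -1003833 and 15; difference -1003848.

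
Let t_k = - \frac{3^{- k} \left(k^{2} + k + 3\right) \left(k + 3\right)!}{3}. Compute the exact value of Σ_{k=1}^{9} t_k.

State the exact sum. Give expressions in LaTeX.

Σ = -25625600/27

r(k) = (k + 4)*(k + (k + 1)**2 + 4)/(3*(k**2 + k + 3)) after simplifying.
Factor: A=k/3 + 4/3; B=1; C=k**2 + k + 3.
Need (k/3 + 4/3)·f(k+1) − (1)·f(k) = k**2 + k + 3.
deg f ≤ 1 (via 1,0,2).
Coefficient equations give f(k) = 3*(k - 1).
Then R = B(k−1)f/C = 3*(k - 1)/(k**2 + k + 3), so s_k = R(k)·t_k = -(k - 1)*factorial(k + 3)/3**k.
s_(k+1) − s_k = -(k**2 + k + 3)*factorial(k + 3)/(3*3**k) = t_k.
Telescoping: Σ = s_(10) − s_(1) = -25625600/27 − (0) = -25625600/27.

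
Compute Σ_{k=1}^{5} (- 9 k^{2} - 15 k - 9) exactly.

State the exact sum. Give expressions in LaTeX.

Σ = -765

t_(k+1)/t_k = (3*k**2 + 11*k + 11)/(3*k**2 + 5*k + 3).
Take A(k)=1, B(k)=1, C(k)=k**2 + 5*k/3 + 1.
Solve (1)·f(k+1) − (1)·f(k) = k**2 + 5*k/3 + 1.
deg f ≤ 3 (via 0,0,2).
A polynomial solution: f(k) = k*(k**2 + k + 1)/3.
Then R = B(k−1)f/C = k*(k**2 + k + 1)/(3*k**2 + 5*k + 3), so s_k = R(k)·t_k = 3*k*(-k**2 - k - 1).
Check: Δs_k = -9*k**2 - 15*k - 9. ✓
Σ_(k=1)^(5) t_k = s_(6) − s_(1) = -774 − (-9) = -765.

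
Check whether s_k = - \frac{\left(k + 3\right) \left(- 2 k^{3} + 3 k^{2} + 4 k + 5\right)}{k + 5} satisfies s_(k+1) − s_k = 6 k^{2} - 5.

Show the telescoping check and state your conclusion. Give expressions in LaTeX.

s_(k+1) = (2*k**4 + 11*k**3 + 8*k**2 - 26*k - 40)/(k + 6)
s_(k+1) − s_k = (6*k**4 + 58*k**3 + 109*k**2 - 53*k - 110)/(k**2 + 11*k + 30)
(s_(k+1) − s_k) − t_k = 2*(-4*k**3 - 33*k**2 + k + 20)/(k**2 + 11*k + 30)

Invalid: residual \frac{2 \left(- 4 k^{3} - 33 k^{2} + k + 20\right)}{k^{2} + 11 k + 30} ≠ 0.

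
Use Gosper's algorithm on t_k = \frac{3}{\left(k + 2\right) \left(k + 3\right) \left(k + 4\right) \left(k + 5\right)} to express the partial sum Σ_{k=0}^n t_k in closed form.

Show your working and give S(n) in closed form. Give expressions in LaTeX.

S(n) = \frac{n^{3} + 12 n^{2} + 47 n + 36}{24 \left(n^{3} + 12 n^{2} + 47 n + 60\right)}

t_(k+1)/t_k = (k + 2)/(k + 6).
So A=k + 2 and B=k + 6, with C=1.
Solve (k + 2)·f(k+1) − (k + 5)·f(k) = 1.
Degrees (1,1,0) ⇒ d ≤ 3.
Match coefficients ⇒ f(k) = k*(k**2 + 9*k + 26)/72.
Then R = B(k−1)f/C = k*(k + 5)*(k**2 + 9*k + 26)/72, so s_k = R(k)·t_k = k*(k**2 + 9*k + 26)/(24*(k + 2)*(k + 3)*(k + 4)).
Verify: 3/(k**4 + 14*k**3 + 71*k**2 + 154*k + 120) matches t_k.
s_(n+1) = (n**3 + 12*n**2 + 47*n + 36)/(24*(n**3 + 12*n**2 + 47*n + 60)) and s_(0) = 0, so S(n) = (n**3 + 12*n**2 + 47*n + 36)/(24*(n**3 + 12*n**2 + 47*n + 60)).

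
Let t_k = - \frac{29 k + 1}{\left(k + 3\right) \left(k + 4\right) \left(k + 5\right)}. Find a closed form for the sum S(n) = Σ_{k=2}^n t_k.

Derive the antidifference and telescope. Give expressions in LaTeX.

S(n) = \frac{- 17 n^{2} - 8 n + 25}{5 \left(n^{2} + 9 n + 20\right)}

t_(k+1)/t_k = (k + 3)*(29*k + 30)/((k + 6)*(29*k + 1)).
Factor: A=k + 3; B=k + 6; C=k + 1/29.
Solve (k + 3)·f(k+1) − (k + 5)·f(k) = k + 1/29.
From deg A=1, deg B=1, deg C=1: d=2.
Match coefficients ⇒ f(k) = k*(11*k - 10)/87.
So s_k = (B(k−1)f/C)·t_k = (k*(k + 5)*(11*k - 10)/(3*(29*k + 1)))·t_k = k*(10 - 11*k)/(3*(k + 3)*(k + 4)).
Check: Δs_k = (-29*k - 1)/(k**3 + 12*k**2 + 47*k + 60). ✓
Evaluate: s_(n+1) = (-11*n**2 - 12*n - 1)/(3*(n**2 + 9*n + 20)); subtract s_(2) = -4/15 ⇒ S(n) = (-17*n**2 - 8*n + 25)/(5*(n**2 + 9*n + 20)).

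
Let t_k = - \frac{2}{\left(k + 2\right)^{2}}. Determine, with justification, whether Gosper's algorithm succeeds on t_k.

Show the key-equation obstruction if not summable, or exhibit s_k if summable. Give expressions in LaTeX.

No — the linear system for f has no solution.

Compute t_(k+1)/t_k: get (k + 2)**2/(k + 3)**2.
Take A(k)=k**2 + 4*k + 4, B(k)=k**2 + 6*k + 9, C(k)=1.
Solve (k**2 + 4*k + 4)·f(k+1) − (k**2 + 4*k + 4)·f(k) = 1.
Bound: deg f ≤ 0.
f = c0 ⇒ A·f(k+1) − B(k−1)·f(k) − C = -1. The system {-1 = 0} is inconsistent; no antidifference.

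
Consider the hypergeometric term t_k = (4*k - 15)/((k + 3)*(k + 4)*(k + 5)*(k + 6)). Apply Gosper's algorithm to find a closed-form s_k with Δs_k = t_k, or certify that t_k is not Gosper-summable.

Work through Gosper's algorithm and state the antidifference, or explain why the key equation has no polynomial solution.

s_k = k*(-k**2 - 12*k - 87)/(20*(k + 3)*(k + 4)*(k + 5))

The ratio is (k + 3)*(4*k - 11)/((k + 7)*(4*k - 15)).
So A=k + 3 and B=k + 7, with C=k - 15/4.
f must satisfy (k + 3)·f(k+1) − (k + 6)·f(k) = k - 15/4.
From deg A=1, deg B=1, deg C=1: d=3.
Coefficient equations give f(k) = -k*(k**2 + 12*k + 87)/80.
Then R = B(k−1)f/C = -k*(k + 6)*(k**2 + 12*k + 87)/(20*(4*k - 15)), so s_k = R(k)·t_k = k*(-k**2 - 12*k - 87)/(20*(k + 3)*(k + 4)*(k + 5)).
Verify: (4*k - 15)/(k**4 + 18*k**3 + 119*k**2 + 342*k + 360) matches t_k.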